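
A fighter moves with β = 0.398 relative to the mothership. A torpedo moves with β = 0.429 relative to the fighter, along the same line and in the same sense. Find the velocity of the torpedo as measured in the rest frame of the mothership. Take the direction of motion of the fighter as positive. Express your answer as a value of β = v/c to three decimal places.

With v = 0.398 and u' = 0.429 (in units of c),
u = (u' + v)/(1 + u'v/c²):
u = (0.429 + 0.398) / (1 + 0.429·0.398) = 0.8270/1.1707 = 0.7064

β = 0.706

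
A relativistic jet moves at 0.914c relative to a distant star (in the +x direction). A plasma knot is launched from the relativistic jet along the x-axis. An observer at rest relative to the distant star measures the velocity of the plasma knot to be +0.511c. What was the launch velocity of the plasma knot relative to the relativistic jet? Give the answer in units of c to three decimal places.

Invert the composition law: u' = (u − v)/(1 − uv/c²).
u' = (0.511 − 0.914) / (1 − (0.511)(0.914)) = -0.4030/0.5329 = -0.7562.

-0.756c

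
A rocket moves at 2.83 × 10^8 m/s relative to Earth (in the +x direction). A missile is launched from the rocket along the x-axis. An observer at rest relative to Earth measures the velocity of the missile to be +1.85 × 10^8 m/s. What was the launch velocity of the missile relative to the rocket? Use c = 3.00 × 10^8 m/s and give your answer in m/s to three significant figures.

v = 0.943c, u = 0.617c.
Invert the composition law: u' = (u − v)/(1 − uv/c²).
u' = (0.617 − 0.943) / (1 − (0.617)(0.943)) = -0.3267/0.4183 = -0.7810.
u' = -0.7810 × 3.00 × 10^8 m/s.

-2.34 × 10^8 m/s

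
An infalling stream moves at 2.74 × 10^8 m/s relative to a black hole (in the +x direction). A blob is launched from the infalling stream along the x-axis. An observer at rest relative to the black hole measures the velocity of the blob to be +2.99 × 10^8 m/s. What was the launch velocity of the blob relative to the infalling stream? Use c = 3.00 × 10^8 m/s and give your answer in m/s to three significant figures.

+2.79 × 10^8 m/s

v = 0.913c, u = 0.997c.
Invert the composition law: u' = (u − v)/(1 − uv/c²).
u' = (0.997 − 0.913) / (1 − (0.997)(0.913)) = 0.0833/0.0897 = 0.9289.
u' = 0.9289 × 3.00 × 10^8 m/s.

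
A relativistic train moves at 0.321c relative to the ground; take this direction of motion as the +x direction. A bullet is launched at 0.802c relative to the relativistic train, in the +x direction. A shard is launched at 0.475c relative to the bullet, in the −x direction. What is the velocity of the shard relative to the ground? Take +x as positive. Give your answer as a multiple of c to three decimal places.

Apply u = (u' + v)/(1 + u'v/c²) successively, working outward toward the ground.
Start: velocity of the relativistic train relative to the ground = 0.3210c.
Compose with the bullet (u' = 0.802 in the relativistic train frame): u_1 = (0.802 + 0.321) / (1 + 0.802·0.321) = 1.1230/1.2574 = 0.8931.
Compose with the shard (u' = -0.475 in the bullet frame): u_2 = (-0.475 + 0.893) / (1 + (-0.475)·0.893) = 0.4181/0.5758 = 0.7261.

+0.726c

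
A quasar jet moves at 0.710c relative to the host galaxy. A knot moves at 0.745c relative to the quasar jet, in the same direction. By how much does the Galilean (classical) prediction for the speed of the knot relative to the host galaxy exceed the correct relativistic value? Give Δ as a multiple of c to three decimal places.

Δ = 0.503c

Galilean: u_cl = 0.745 + 0.710 = 1.4550.
Relativistic: u_rel = (0.745 + 0.710) / (1 + 0.745·0.710) = 1.4550/1.5290 = 0.9516.
Δ = 1.4550 − 0.9516 = 0.5034.
(The classical prediction exceeds c; the relativistic result does not.)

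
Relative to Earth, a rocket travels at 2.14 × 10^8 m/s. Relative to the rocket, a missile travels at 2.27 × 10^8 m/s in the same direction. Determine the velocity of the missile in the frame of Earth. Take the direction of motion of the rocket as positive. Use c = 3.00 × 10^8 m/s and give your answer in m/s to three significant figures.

2.86 × 10^8 m/s

In units of c (dividing by 3.00 × 10^8 m/s): v = 0.713, u' = 0.757.
u = (u' + v)/(1 + u'v/c²):
u = (0.757 + 0.713) / (1 + 0.757·0.713) = 1.4700/1.5398 = 0.9547
(Galilean addition would give +1.470c, exceeding c.)
Converting back: u = 0.9547 × 3.00 × 10^8 m/s.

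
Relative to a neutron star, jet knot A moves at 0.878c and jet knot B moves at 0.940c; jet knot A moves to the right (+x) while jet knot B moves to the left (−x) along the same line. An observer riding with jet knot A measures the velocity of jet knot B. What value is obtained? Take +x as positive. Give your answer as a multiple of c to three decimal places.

β_A = 0.878, β_B = -0.940.
Transform to A's frame with the inverse velocity-addition law: u' = (u − v)/(1 − uv/c²), taking u = β_B and v = β_A.
u' = (-0.940 − 0.878) / (1 − (0.878)(-0.940)) = -1.8180/1.8253 = -0.9960.

-0.996c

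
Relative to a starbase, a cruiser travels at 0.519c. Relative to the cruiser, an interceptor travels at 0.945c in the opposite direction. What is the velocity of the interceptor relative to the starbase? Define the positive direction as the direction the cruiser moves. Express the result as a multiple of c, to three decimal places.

-0.836c

With v = 0.519 and u' = -0.945 (in units of c),
u = (u' + v)/(1 + u'v/c²):
u = (-0.945 + 0.519) / (1 + (-0.945)·0.519) = -0.4260/0.5095 = -0.8360
(Galilean addition would give -0.426c.)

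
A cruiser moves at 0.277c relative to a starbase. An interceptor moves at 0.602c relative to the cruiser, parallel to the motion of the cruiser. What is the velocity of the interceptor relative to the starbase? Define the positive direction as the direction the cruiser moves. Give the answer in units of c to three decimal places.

With v = 0.277 and u' = 0.602 (in units of c),
u = (u' + v)/(1 + u'v/c²):
u = (0.602 + 0.277) / (1 + 0.602·0.277) = 0.8790/1.1668 = 0.7534

0.753c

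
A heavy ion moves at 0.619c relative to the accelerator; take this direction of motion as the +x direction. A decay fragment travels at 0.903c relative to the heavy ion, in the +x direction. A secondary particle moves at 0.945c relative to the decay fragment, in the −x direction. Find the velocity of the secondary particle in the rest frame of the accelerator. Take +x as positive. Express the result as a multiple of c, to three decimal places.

Apply u = (u' + v)/(1 + u'v/c²) successively, working outward toward the accelerator.
Start: velocity of the heavy ion relative to the accelerator = 0.6190c.
Compose with the decay fragment (u' = 0.903 in the heavy ion frame): u_1 = (0.903 + 0.619) / (1 + 0.903·0.619) = 1.5220/1.5590 = 0.9763.
Compose with the secondary particle (u' = -0.945 in the decay fragment frame): u_2 = (-0.945 + 0.976) / (1 + (-0.945)·0.976) = 0.0313/0.0774 = 0.4043.

+0.404c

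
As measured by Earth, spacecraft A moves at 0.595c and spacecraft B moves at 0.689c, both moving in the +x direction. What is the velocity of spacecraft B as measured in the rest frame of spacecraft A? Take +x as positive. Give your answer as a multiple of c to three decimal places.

+0.159c

β_A = 0.595, β_B = 0.689.
Transform to A's frame with the inverse velocity-addition law: u' = (u − v)/(1 − uv/c²), taking u = β_B and v = β_A.
u' = (0.689 − 0.595) / (1 − (0.595)(0.689)) = 0.0940/0.5900 = 0.1593.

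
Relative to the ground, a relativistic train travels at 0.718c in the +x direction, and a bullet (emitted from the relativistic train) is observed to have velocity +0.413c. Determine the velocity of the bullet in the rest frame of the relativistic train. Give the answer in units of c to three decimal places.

-0.434c

Invert the composition law: u' = (u − v)/(1 − uv/c²).
u' = (0.413 − 0.718) / (1 − (0.413)(0.718)) = -0.3050/0.7035 = -0.4336.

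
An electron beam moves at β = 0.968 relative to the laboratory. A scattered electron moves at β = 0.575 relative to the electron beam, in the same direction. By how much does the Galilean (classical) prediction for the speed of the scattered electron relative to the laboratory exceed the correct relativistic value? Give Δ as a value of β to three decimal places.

Galilean: u_cl = 0.575 + 0.968 = 1.5430.
Relativistic: u_rel = (0.575 + 0.968) / (1 + 0.575·0.968) = 1.5430/1.5566 = 0.9913.
Δ = 1.5430 − 0.9913 = 0.5517.
(The classical prediction exceeds c; the relativistic result does not.)

Δ = 0.552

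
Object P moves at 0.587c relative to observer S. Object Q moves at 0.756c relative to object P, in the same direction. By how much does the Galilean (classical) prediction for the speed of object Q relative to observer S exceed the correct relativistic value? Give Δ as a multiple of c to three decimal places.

Δ = 0.413c

Galilean: u_cl = 0.756 + 0.587 = 1.3430.
Relativistic: u_rel = (0.756 + 0.587) / (1 + 0.756·0.587) = 1.3430/1.4438 = 0.9302.
Δ = 1.3430 − 0.9302 = 0.4128.
(The classical prediction exceeds c; the relativistic result does not.)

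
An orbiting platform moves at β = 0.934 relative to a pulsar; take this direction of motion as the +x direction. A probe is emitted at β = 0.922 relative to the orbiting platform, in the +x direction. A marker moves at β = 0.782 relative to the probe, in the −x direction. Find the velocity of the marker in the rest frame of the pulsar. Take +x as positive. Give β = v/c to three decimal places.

β = +0.978

Apply u = (u' + v)/(1 + u'v/c²) successively, working outward toward the pulsar.
Start: velocity of the orbiting platform relative to the pulsar = 0.9340c.
Compose with the probe (u' = 0.922 in the orbiting platform frame): u_1 = (0.922 + 0.934) / (1 + 0.922·0.934) = 1.8560/1.8611 = 0.9972.
Compose with the marker (u' = -0.782 in the probe frame): u_2 = (-0.782 + 0.997) / (1 + (-0.782)·0.997) = 0.2152/0.2202 = 0.9776.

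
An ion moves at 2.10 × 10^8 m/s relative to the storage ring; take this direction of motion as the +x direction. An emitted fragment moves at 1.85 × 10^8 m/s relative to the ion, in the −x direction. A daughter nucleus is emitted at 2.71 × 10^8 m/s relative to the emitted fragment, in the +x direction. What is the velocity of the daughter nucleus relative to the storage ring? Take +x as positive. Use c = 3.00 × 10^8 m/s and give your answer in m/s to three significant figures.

Apply u = (u' + v)/(1 + u'v/c²) successively, working outward toward the storage ring.
(Dividing each given speed by c = 3.00 × 10^8 m/s to work in units of c.)
Start: velocity of the ion relative to the storage ring = 0.7000c.
Compose with the emitted fragment (u' = -0.617 in the ion frame): u_1 = (-0.617 + 0.700) / (1 + (-0.617)·0.700) = 0.0833/0.5683 = 0.1466.
Compose with the daughter nucleus (u' = 0.903 in the emitted fragment frame): u_2 = (0.903 + 0.147) / (1 + 0.903·0.147) = 1.0500/1.1325 = 0.9272.
So u = 0.9272 × 3.00 × 10^8 m/s.

+2.78 × 10^8 m/s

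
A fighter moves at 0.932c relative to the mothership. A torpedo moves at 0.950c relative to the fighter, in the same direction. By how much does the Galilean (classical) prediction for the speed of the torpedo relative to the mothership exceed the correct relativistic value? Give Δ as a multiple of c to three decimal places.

Δ = 0.884c

Galilean: u_cl = 0.950 + 0.932 = 1.8820.
Relativistic: u_rel = (0.950 + 0.932) / (1 + 0.950·0.932) = 1.8820/1.8854 = 0.9982.
Δ = 1.8820 − 0.9982 = 0.8838.
(The classical prediction exceeds c; the relativistic result does not.)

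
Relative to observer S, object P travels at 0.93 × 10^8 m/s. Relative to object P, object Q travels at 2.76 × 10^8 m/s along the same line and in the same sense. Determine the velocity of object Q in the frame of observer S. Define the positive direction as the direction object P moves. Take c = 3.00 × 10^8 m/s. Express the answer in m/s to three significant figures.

2.87 × 10^8 m/s

In units of c (dividing by 3.00 × 10^8 m/s): v = 0.310, u' = 0.920.
u = (u' + v)/(1 + u'v/c²):
u = (0.920 + 0.310) / (1 + 0.920·0.310) = 1.2300/1.2852 = 0.9570
Converting back: u = 0.9570 × 3.00 × 10^8 m/s.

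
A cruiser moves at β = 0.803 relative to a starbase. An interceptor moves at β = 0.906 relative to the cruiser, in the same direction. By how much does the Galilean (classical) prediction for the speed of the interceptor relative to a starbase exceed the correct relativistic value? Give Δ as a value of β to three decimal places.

Δ = 0.720

Galilean: u_cl = 0.906 + 0.803 = 1.7090.
Relativistic: u_rel = (0.906 + 0.803) / (1 + 0.906·0.803) = 1.7090/1.7275 = 0.9893.
Δ = 1.7090 − 0.9893 = 0.7197.
(The classical prediction exceeds c; the relativistic result does not.)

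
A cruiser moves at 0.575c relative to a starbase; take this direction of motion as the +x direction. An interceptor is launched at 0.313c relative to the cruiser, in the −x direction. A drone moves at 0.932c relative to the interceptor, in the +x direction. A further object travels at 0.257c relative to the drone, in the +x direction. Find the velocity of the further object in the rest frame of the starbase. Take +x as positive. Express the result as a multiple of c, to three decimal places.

+0.979c

Apply u = (u' + v)/(1 + u'v/c²) successively, working outward toward the starbase.
Start: velocity of the cruiser relative to the starbase = 0.5750c.
Compose with the interceptor (u' = -0.313 in the cruiser frame): u_1 = (-0.313 + 0.575) / (1 + (-0.313)·0.575) = 0.2620/0.8200 = 0.3195.
Compose with the drone (u' = 0.932 in the interceptor frame): u_2 = (0.932 + 0.320) / (1 + 0.932·0.320) = 1.2515/1.2978 = 0.9643.
Compose with the further object (u' = 0.257 in the drone frame): u_3 = (0.257 + 0.964) / (1 + 0.257·0.964) = 1.2213/1.2478 = 0.9788.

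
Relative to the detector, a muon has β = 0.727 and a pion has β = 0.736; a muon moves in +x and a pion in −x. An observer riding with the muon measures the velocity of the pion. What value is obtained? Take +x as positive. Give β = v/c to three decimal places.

β = -0.953

β_A = 0.727, β_B = -0.736.
Transform to A's frame with the inverse velocity-addition law: u' = (u − v)/(1 − uv/c²), taking u = β_B and v = β_A.
u' = (-0.736 − 0.727) / (1 − (0.727)(-0.736)) = -1.4630/1.5351 = -0.9530.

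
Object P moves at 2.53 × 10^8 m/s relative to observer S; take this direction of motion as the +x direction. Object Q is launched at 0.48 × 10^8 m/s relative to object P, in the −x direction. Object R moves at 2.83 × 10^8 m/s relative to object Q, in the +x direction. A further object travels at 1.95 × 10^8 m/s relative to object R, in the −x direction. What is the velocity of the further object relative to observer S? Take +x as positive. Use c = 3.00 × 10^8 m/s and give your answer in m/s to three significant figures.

+2.90 × 10^8 m/s

Apply u = (u' + v)/(1 + u'v/c²) successively, working outward toward observer S.
(Dividing each given speed by c = 3.00 × 10^8 m/s to work in units of c.)
Start: velocity of object P relative to observer S = 0.8433c.
Compose with object Q (u' = -0.160 in object P frame): u_1 = (-0.160 + 0.843) / (1 + (-0.160)·0.843) = 0.6833/0.8651 = 0.7899.
Compose with object R (u' = 0.943 in object Q frame): u_2 = (0.943 + 0.790) / (1 + 0.943·0.790) = 1.7333/1.7452 = 0.9932.
Compose with the further object (u' = -0.650 in object R frame): u_3 = (-0.650 + 0.993) / (1 + (-0.650)·0.993) = 0.3432/0.3544 = 0.9682.
So u = 0.9682 × 3.00 × 10^8 m/s.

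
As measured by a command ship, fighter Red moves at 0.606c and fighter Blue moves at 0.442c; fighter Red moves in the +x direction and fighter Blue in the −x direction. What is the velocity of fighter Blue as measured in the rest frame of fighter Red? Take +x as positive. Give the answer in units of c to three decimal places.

-0.827c

β_A = 0.606, β_B = -0.442.
Transform to A's frame with the inverse velocity-addition law: u' = (u − v)/(1 − uv/c²), taking u = β_B and v = β_A.
u' = (-0.442 − 0.606) / (1 − (0.606)(-0.442)) = -1.0480/1.2679 = -0.8266.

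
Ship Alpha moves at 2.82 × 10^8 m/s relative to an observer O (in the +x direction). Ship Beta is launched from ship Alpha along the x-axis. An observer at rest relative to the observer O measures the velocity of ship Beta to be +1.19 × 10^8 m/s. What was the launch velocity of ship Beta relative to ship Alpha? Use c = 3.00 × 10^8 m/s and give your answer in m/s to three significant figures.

-2.60 × 10^8 m/s

v = 0.940c, u = 0.397c.
Invert the composition law: u' = (u − v)/(1 − uv/c²).
u' = (0.397 − 0.940) / (1 − (0.397)(0.940)) = -0.5433/0.6271 = -0.8664.
u' = -0.8664 × 3.00 × 10^8 m/s.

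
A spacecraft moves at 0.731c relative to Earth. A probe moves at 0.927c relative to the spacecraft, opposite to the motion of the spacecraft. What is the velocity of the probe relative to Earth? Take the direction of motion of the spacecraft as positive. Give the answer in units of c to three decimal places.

-0.608c

With v = 0.731 and u' = -0.927 (in units of c),
u = (u' + v)/(1 + u'v/c²):
u = (-0.927 + 0.731) / (1 + (-0.927)·0.731) = -0.1960/0.3224 = -0.6080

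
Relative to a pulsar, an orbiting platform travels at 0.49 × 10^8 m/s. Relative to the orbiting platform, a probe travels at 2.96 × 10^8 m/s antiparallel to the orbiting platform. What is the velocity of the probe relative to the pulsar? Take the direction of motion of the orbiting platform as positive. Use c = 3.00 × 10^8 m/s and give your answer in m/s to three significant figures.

In units of c (dividing by 3.00 × 10^8 m/s): v = 0.163, u' = -0.987.
u = (u' + v)/(1 + u'v/c²):
u = (-0.987 + 0.163) / (1 + (-0.987)·0.163) = -0.8233/0.8388 = -0.9815
(Galilean addition would give -0.823c.)
Converting back: u = -0.9815 × 3.00 × 10^8 m/s.

-2.94 × 10^8 m/s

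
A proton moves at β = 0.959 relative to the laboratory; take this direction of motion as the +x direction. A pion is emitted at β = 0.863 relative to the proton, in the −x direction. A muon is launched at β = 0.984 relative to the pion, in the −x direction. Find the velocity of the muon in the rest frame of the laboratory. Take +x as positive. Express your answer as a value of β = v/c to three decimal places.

Apply u = (u' + v)/(1 + u'v/c²) successively, working outward toward the laboratory.
Start: velocity of the proton relative to the laboratory = 0.9590c.
Compose with the pion (u' = -0.863 in the proton frame): u_1 = (-0.863 + 0.959) / (1 + (-0.863)·0.959) = 0.0960/0.1724 = 0.5569.
Compose with the muon (u' = -0.984 in the pion frame): u_2 = (-0.984 + 0.557) / (1 + (-0.984)·0.557) = -0.4271/0.4520 = -0.9449.

β = -0.945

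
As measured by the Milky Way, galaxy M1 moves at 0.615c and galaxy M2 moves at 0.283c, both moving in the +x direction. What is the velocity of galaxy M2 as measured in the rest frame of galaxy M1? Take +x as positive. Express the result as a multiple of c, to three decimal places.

-0.402c

β_A = 0.615, β_B = 0.283.
Transform to A's frame with the inverse velocity-addition law: u' = (u − v)/(1 − uv/c²), taking u = β_B and v = β_A.
u' = (0.283 − 0.615) / (1 − (0.615)(0.283)) = -0.3320/0.8260 = -0.4020.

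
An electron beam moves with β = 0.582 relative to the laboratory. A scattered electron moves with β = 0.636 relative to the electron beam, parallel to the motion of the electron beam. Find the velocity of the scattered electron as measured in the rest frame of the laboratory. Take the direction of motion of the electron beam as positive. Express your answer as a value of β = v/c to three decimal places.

With v = 0.582 and u' = 0.636 (in units of c),
u = (u' + v)/(1 + u'v/c²):
u = (0.636 + 0.582) / (1 + 0.636·0.582) = 1.2180/1.3702 = 0.8890

β = 0.889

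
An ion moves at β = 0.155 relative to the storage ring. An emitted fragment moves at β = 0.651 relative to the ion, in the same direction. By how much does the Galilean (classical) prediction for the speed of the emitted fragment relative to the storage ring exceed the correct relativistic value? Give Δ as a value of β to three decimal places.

Δ = 0.074

Galilean: u_cl = 0.651 + 0.155 = 0.8060.
Relativistic: u_rel = (0.651 + 0.155) / (1 + 0.651·0.155) = 0.8060/1.1009 = 0.7321.
Δ = 0.8060 − 0.7321 = 0.0739.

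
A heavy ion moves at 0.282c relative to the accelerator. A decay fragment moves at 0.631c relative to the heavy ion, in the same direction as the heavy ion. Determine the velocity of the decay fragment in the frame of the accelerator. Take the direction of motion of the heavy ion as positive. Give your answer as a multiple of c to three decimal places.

With v = 0.282 and u' = 0.631 (in units of c),
u = (u' + v)/(1 + u'v/c²):
u = (0.631 + 0.282) / (1 + 0.631·0.282) = 0.9130/1.1779 = 0.7751

0.775c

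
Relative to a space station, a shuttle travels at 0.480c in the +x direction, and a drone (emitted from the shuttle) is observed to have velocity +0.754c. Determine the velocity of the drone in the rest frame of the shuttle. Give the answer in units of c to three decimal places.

+0.429c

Invert the composition law: u' = (u − v)/(1 − uv/c²).
u' = (0.754 − 0.480) / (1 − (0.754)(0.480)) = 0.2740/0.6381 = 0.4294.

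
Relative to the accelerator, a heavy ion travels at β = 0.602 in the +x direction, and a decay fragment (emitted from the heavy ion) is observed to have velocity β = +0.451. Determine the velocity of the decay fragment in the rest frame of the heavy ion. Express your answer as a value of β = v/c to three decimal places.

Invert the composition law: u' = (u − v)/(1 − uv/c²).
u' = (0.451 − 0.602) / (1 − (0.451)(0.602)) = -0.1510/0.7285 = -0.2073.

β = -0.207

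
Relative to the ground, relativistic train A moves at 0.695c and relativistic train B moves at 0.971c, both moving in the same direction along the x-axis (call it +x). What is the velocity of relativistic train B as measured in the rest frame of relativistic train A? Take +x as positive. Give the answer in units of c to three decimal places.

+0.849c

β_A = 0.695, β_B = 0.971.
Transform to A's frame with the inverse velocity-addition law: u' = (u − v)/(1 − uv/c²), taking u = β_B and v = β_A.
u' = (0.971 − 0.695) / (1 − (0.695)(0.971)) = 0.2760/0.3252 = 0.8488.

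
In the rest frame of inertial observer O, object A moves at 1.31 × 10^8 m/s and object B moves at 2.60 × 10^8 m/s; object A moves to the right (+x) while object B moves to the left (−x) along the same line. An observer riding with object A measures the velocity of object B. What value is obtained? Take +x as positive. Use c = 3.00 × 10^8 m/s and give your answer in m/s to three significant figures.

-2.84 × 10^8 m/s

β_A = 0.437, β_B = -0.867 (dividing each by c = 3.00 × 10^8 m/s).
Transform to A's frame with the inverse velocity-addition law: u' = (u − v)/(1 − uv/c²), taking u = β_B and v = β_A.
u' = (-0.867 − 0.437) / (1 − (0.437)(-0.867)) = -1.3033/1.3784 = -0.9455.
u' = -0.9455 × 3.00 × 10^8 m/s.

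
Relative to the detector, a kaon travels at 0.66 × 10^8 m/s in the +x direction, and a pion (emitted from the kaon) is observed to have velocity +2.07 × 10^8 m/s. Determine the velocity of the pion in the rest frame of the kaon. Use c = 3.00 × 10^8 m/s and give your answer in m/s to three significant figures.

+1.66 × 10^8 m/s

v = 0.220c, u = 0.690c.
Invert the composition law: u' = (u − v)/(1 − uv/c²).
u' = (0.690 − 0.220) / (1 − (0.690)(0.220)) = 0.4700/0.8482 = 0.5541.
u' = 0.5541 × 3.00 × 10^8 m/s.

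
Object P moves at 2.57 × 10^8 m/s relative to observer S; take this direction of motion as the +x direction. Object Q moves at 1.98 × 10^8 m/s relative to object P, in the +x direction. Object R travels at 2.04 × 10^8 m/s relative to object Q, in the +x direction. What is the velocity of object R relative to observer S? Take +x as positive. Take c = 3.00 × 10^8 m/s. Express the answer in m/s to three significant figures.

Apply u = (u' + v)/(1 + u'v/c²) successively, working outward toward observer S.
(Dividing each given speed by c = 3.00 × 10^8 m/s to work in units of c.)
Start: velocity of object P relative to observer S = 0.8567c.
Compose with object Q (u' = 0.660 in object P frame): u_1 = (0.660 + 0.857) / (1 + 0.660·0.857) = 1.5167/1.5654 = 0.9689.
Compose with object R (u' = 0.680 in object Q frame): u_2 = (0.680 + 0.969) / (1 + 0.680·0.969) = 1.6489/1.6588 = 0.9940.
So u = 0.9940 × 3.00 × 10^8 m/s.

2.98 × 10^8 m/s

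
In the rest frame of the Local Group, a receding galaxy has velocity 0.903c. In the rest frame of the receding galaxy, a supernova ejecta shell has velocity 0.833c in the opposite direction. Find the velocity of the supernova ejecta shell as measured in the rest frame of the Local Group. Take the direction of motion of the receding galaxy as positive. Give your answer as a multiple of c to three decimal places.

With v = 0.903 and u' = -0.833 (in units of c),
u = (u' + v)/(1 + u'v/c²):
u = (-0.833 + 0.903) / (1 + (-0.833)·0.903) = 0.0700/0.2478 = 0.2825
(Galilean addition would give +0.070c.)

+0.282c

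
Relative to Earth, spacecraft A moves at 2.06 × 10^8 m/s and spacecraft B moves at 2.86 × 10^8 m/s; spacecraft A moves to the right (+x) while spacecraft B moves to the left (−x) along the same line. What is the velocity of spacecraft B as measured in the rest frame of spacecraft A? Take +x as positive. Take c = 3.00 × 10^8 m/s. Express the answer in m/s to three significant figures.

-2.97 × 10^8 m/s

β_A = 0.687, β_B = -0.953 (dividing each by c = 3.00 × 10^8 m/s).
Transform to A's frame with the inverse velocity-addition law: u' = (u − v)/(1 − uv/c²), taking u = β_B and v = β_A.
u' = (-0.953 − 0.687) / (1 − (0.687)(-0.953)) = -1.6400/1.6546 = -0.9912.
u' = -0.9912 × 3.00 × 10^8 m/s.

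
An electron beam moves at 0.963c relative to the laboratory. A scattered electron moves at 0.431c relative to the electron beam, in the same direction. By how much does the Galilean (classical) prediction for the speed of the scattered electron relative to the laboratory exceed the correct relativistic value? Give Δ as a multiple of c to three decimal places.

Δ = 0.409c

Galilean: u_cl = 0.431 + 0.963 = 1.3940.
Relativistic: u_rel = (0.431 + 0.963) / (1 + 0.431·0.963) = 1.3940/1.4151 = 0.9851.
Δ = 1.3940 − 0.9851 = 0.4089.
(The classical prediction exceeds c; the relativistic result does not.)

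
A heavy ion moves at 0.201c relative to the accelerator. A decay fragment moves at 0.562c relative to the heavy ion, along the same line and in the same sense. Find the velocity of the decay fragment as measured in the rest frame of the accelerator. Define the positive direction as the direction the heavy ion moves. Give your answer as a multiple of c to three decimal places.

0.686c

With v = 0.201 and u' = 0.562 (in units of c),
u = (u' + v)/(1 + u'v/c²):
u = (0.562 + 0.201) / (1 + 0.562·0.201) = 0.7630/1.1130 = 0.6856
(Galilean addition would give +0.763c.)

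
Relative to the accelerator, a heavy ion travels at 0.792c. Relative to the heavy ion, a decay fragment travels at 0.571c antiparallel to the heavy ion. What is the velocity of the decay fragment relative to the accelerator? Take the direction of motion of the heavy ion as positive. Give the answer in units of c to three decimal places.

+0.403c

With v = 0.792 and u' = -0.571 (in units of c),
u = (u' + v)/(1 + u'v/c²):
u = (-0.571 + 0.792) / (1 + (-0.571)·0.792) = 0.2210/0.5478 = 0.4035
(Galilean addition would give +0.221c.)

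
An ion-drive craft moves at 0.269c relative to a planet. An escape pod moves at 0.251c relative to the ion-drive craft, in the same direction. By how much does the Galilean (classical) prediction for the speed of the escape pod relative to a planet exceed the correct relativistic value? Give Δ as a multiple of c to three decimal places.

Δ = 0.033c

Galilean: u_cl = 0.251 + 0.269 = 0.5200.
Relativistic: u_rel = (0.251 + 0.269) / (1 + 0.251·0.269) = 0.5200/1.0675 = 0.4871.
Δ = 0.5200 − 0.4871 = 0.0329.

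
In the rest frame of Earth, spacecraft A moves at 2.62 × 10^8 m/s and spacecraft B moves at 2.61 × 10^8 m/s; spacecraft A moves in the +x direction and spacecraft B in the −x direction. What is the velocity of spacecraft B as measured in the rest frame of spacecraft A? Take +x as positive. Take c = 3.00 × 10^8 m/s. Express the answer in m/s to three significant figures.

-2.97 × 10^8 m/s

β_A = 0.873, β_B = -0.870 (dividing each by c = 3.00 × 10^8 m/s).
Transform to A's frame with the inverse velocity-addition law: u' = (u − v)/(1 − uv/c²), taking u = β_B and v = β_A.
u' = (-0.870 − 0.873) / (1 − (0.873)(-0.870)) = -1.7433/1.7598 = -0.9906.
u' = -0.9906 × 3.00 × 10^8 m/s.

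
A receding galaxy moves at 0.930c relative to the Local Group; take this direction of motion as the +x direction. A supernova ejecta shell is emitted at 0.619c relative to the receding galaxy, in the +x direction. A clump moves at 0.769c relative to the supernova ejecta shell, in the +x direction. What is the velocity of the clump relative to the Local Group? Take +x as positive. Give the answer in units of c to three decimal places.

Apply u = (u' + v)/(1 + u'v/c²) successively, working outward toward the Local Group.
Start: velocity of the receding galaxy relative to the Local Group = 0.9300c.
Compose with the supernova ejecta shell (u' = 0.619 in the receding galaxy frame): u_1 = (0.619 + 0.930) / (1 + 0.619·0.930) = 1.5490/1.5757 = 0.9831.
Compose with the clump (u' = 0.769 in the supernova ejecta shell frame): u_2 = (0.769 + 0.983) / (1 + 0.769·0.983) = 1.7521/1.7560 = 0.9978.

0.998c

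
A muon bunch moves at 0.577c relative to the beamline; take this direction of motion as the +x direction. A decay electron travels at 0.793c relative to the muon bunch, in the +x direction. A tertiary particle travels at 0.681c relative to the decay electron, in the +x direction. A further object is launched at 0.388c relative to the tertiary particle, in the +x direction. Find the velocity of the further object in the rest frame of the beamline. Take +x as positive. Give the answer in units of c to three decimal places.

0.995c

Apply u = (u' + v)/(1 + u'v/c²) successively, working outward toward the beamline.
Start: velocity of the muon bunch relative to the beamline = 0.5770c.
Compose with the decay electron (u' = 0.793 in the muon bunch frame): u_1 = (0.793 + 0.577) / (1 + 0.793·0.577) = 1.3700/1.4576 = 0.9399.
Compose with the tertiary particle (u' = 0.681 in the decay electron frame): u_2 = (0.681 + 0.940) / (1 + 0.681·0.940) = 1.6209/1.6401 = 0.9883.
Compose with the further object (u' = 0.388 in the tertiary particle frame): u_3 = (0.388 + 0.988) / (1 + 0.388·0.988) = 1.3763/1.3835 = 0.9948.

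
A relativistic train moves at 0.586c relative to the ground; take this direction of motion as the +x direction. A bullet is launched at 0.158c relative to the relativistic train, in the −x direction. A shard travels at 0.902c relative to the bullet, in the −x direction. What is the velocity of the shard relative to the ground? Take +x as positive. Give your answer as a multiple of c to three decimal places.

-0.749c

Apply u = (u' + v)/(1 + u'v/c²) successively, working outward toward the ground.
Start: velocity of the relativistic train relative to the ground = 0.5860c.
Compose with the bullet (u' = -0.158 in the relativistic train frame): u_1 = (-0.158 + 0.586) / (1 + (-0.158)·0.586) = 0.4280/0.9074 = 0.4717.
Compose with the shard (u' = -0.902 in the bullet frame): u_2 = (-0.902 + 0.472) / (1 + (-0.902)·0.472) = -0.4303/0.5746 = -0.7490.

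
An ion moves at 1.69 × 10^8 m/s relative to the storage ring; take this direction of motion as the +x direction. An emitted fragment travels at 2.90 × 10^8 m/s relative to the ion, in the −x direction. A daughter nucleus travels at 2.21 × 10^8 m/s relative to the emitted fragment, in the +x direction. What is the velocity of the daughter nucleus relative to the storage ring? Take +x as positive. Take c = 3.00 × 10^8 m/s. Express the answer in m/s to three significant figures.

Apply u = (u' + v)/(1 + u'v/c²) successively, working outward toward the storage ring.
(Dividing each given speed by c = 3.00 × 10^8 m/s to work in units of c.)
Start: velocity of the ion relative to the storage ring = 0.5633c.
Compose with the emitted fragment (u' = -0.967 in the ion frame): u_1 = (-0.967 + 0.563) / (1 + (-0.967)·0.563) = -0.4033/0.4554 = -0.8856.
Compose with the daughter nucleus (u' = 0.737 in the emitted fragment frame): u_2 = (0.737 + (-0.886)) / (1 + 0.737·(-0.886)) = -0.1489/0.3476 = -0.4284.
So u = -0.4284 × 3.00 × 10^8 m/s.

-1.29 × 10^8 m/s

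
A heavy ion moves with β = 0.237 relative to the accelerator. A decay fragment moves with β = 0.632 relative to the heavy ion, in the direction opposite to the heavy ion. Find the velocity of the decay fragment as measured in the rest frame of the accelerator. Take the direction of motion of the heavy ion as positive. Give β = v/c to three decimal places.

With v = 0.237 and u' = -0.632 (in units of c),
u = (u' + v)/(1 + u'v/c²):
u = (-0.632 + 0.237) / (1 + (-0.632)·0.237) = -0.3950/0.8502 = -0.4646

β = -0.465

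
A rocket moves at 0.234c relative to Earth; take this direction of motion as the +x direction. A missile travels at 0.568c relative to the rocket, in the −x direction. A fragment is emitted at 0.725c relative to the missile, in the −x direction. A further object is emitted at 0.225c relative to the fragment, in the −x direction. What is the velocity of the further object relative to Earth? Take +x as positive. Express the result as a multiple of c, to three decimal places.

-0.914c

Apply u = (u' + v)/(1 + u'v/c²) successively, working outward toward Earth.
Start: velocity of the rocket relative to Earth = 0.2340c.
Compose with the missile (u' = -0.568 in the rocket frame): u_1 = (-0.568 + 0.234) / (1 + (-0.568)·0.234) = -0.3340/0.8671 = -0.3852.
Compose with the fragment (u' = -0.725 in the missile frame): u_2 = (-0.725 + (-0.385)) / (1 + (-0.725)·(-0.385)) = -1.1102/1.2793 = -0.8678.
Compose with the further object (u' = -0.225 in the fragment frame): u_3 = (-0.225 + (-0.868)) / (1 + (-0.225)·(-0.868)) = -1.0928/1.1953 = -0.9143.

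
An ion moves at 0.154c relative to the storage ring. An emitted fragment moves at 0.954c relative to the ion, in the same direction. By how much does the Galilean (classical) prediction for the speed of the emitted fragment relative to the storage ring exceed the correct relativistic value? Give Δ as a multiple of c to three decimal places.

Δ = 0.142c

Galilean: u_cl = 0.954 + 0.154 = 1.1080.
Relativistic: u_rel = (0.954 + 0.154) / (1 + 0.954·0.154) = 1.1080/1.1469 = 0.9661.
Δ = 1.1080 − 0.9661 = 0.1419.
(The classical prediction exceeds c; the relativistic result does not.)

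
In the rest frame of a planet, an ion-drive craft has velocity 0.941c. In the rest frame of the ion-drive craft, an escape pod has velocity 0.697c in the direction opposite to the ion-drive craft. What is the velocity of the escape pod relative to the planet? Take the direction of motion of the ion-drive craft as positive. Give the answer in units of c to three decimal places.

With v = 0.941 and u' = -0.697 (in units of c),
u = (u' + v)/(1 + u'v/c²):
u = (-0.697 + 0.941) / (1 + (-0.697)·0.941) = 0.2440/0.3441 = 0.7090

+0.709c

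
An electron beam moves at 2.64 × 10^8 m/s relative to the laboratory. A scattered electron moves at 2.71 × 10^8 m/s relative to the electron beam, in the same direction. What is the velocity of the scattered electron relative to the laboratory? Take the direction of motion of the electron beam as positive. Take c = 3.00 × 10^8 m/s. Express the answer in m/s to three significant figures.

In units of c (dividing by 3.00 × 10^8 m/s): v = 0.880, u' = 0.903.
u = (u' + v)/(1 + u'v/c²):
u = (0.903 + 0.880) / (1 + 0.903·0.880) = 1.7833/1.7949 = 0.9935
Converting back: u = 0.9935 × 3.00 × 10^8 m/s.

2.98 × 10^8 m/s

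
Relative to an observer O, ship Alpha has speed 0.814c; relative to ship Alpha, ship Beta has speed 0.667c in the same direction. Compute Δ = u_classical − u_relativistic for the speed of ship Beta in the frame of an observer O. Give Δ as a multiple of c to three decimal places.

Δ = 0.521c

Galilean: u_cl = 0.667 + 0.814 = 1.4810.
Relativistic: u_rel = (0.667 + 0.814) / (1 + 0.667·0.814) = 1.4810/1.5429 = 0.9599.
Δ = 1.4810 − 0.9599 = 0.5211.
(The classical prediction exceeds c; the relativistic result does not.)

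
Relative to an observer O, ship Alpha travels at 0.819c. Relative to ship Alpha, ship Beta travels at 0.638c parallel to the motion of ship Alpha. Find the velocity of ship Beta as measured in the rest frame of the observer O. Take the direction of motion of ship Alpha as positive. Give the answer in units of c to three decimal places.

0.957c

With v = 0.819 and u' = 0.638 (in units of c),
u = (u' + v)/(1 + u'v/c²):
u = (0.638 + 0.819) / (1 + 0.638·0.819) = 1.4570/1.5225 = 0.9570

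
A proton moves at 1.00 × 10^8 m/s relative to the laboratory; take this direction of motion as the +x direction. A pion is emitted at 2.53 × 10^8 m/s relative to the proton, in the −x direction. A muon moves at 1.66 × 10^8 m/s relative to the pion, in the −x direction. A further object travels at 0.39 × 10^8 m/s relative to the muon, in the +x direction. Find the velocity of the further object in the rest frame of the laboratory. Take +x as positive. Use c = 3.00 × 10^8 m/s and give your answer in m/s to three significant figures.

Apply u = (u' + v)/(1 + u'v/c²) successively, working outward toward the laboratory.
(Dividing each given speed by c = 3.00 × 10^8 m/s to work in units of c.)
Start: velocity of the proton relative to the laboratory = 0.3333c.
Compose with the pion (u' = -0.843 in the proton frame): u_1 = (-0.843 + 0.333) / (1 + (-0.843)·0.333) = -0.5100/0.7189 = -0.7094.
Compose with the muon (u' = -0.553 in the pion frame): u_2 = (-0.553 + (-0.709)) / (1 + (-0.553)·(-0.709)) = -1.2628/1.3926 = -0.9068.
Compose with the further object (u' = 0.130 in the muon frame): u_3 = (0.130 + (-0.907)) / (1 + 0.130·(-0.907)) = -0.7768/0.8821 = -0.8806.
So u = -0.8806 × 3.00 × 10^8 m/s.

-2.64 × 10^8 m/s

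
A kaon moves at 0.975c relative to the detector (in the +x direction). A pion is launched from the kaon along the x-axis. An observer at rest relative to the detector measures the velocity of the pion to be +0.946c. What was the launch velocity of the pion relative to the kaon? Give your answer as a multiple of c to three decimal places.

Invert the composition law: u' = (u − v)/(1 − uv/c²).
u' = (0.946 − 0.975) / (1 − (0.946)(0.975)) = -0.0290/0.0776 = -0.3735.

-0.373c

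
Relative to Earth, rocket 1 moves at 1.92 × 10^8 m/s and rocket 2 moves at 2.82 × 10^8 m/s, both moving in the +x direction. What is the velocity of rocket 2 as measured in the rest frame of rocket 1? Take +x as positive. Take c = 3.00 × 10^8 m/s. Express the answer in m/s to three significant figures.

β_A = 0.640, β_B = 0.940 (dividing each by c = 3.00 × 10^8 m/s).
Transform to A's frame with the inverse velocity-addition law: u' = (u − v)/(1 − uv/c²), taking u = β_B and v = β_A.
u' = (0.940 − 0.640) / (1 − (0.640)(0.940)) = 0.3000/0.3984 = 0.7530.
u' = 0.7530 × 3.00 × 10^8 m/s.

+2.26 × 10^8 m/s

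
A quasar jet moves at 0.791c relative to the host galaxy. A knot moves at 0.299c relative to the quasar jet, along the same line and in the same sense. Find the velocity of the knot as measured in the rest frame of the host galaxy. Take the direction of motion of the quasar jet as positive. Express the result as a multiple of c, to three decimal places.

0.882c

With v = 0.791 and u' = 0.299 (in units of c),
u = (u' + v)/(1 + u'v/c²):
u = (0.299 + 0.791) / (1 + 0.299·0.791) = 1.0900/1.2365 = 0.8815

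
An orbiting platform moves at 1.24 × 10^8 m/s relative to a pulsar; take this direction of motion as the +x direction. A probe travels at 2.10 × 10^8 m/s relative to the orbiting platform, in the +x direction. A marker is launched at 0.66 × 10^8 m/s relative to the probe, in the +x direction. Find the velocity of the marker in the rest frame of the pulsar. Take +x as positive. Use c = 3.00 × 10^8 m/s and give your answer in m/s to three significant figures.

Apply u = (u' + v)/(1 + u'v/c²) successively, working outward toward the pulsar.
(Dividing each given speed by c = 3.00 × 10^8 m/s to work in units of c.)
Start: velocity of the orbiting platform relative to the pulsar = 0.4133c.
Compose with the probe (u' = 0.700 in the orbiting platform frame): u_1 = (0.700 + 0.413) / (1 + 0.700·0.413) = 1.1133/1.2893 = 0.8635.
Compose with the marker (u' = 0.220 in the probe frame): u_2 = (0.220 + 0.863) / (1 + 0.220·0.863) = 1.0835/1.1900 = 0.9105.
So u = 0.9105 × 3.00 × 10^8 m/s.

2.73 × 10^8 m/s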